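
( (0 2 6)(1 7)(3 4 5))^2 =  (0 6 2)(3 5 4)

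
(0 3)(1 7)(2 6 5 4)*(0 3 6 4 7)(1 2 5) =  (0 6 1)(2 4 5 7)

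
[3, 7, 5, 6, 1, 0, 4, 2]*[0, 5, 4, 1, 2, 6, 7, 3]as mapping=[0→1, 1→3, 2→6, 3→7, 4→5, 5→0, 6→2, 7→4]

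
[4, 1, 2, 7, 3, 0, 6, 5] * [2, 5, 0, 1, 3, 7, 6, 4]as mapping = [0→3, 1→5, 2→0, 3→4, 4→1, 5→2, 6→6, 7→7]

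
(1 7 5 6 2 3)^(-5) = (1 7 5 6 2 3)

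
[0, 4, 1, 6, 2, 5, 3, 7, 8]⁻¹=[0, 2, 4, 6, 1, 5, 3, 7, 8]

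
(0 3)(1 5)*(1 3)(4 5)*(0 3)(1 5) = (0 5)(1 4)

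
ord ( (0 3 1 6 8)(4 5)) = 10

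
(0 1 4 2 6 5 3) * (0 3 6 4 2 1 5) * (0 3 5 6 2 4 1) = (0 6 3 5 2 1 4)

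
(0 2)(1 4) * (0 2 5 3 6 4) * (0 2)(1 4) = (0 5 3 6 1 2)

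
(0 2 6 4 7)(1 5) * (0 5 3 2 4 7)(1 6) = (0 4)(1 3 2)(5 6 7)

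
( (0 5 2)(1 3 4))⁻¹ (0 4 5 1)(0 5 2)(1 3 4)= (1 2 3 5)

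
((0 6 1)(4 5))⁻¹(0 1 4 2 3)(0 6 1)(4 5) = (0 5 2 3 6)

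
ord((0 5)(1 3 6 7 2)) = 10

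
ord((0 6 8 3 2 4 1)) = 7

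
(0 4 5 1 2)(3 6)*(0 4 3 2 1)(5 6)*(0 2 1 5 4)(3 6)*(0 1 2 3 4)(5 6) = (0 5 3)(1 6 2)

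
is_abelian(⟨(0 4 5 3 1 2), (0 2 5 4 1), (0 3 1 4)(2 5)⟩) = no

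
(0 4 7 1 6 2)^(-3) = (0 1)(2 7)(4 6)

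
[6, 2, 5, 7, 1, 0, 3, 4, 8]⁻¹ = [5, 4, 1, 6, 7, 2, 0, 3, 8]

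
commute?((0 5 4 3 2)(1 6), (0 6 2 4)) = no:(0 5 4 3 2)(1 6)*(0 6 2 4) = (0 5)(1 2 6)(3 4), (0 6 2 4)*(0 5 4 3 2)(1 6) = (0 1 6)(2 3)(4 5)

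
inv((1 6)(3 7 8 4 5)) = (1 6)(3 5 4 8 7)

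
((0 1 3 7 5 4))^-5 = (0 1 3 7 5 4)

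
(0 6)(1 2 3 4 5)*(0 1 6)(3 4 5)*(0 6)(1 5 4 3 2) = (0 6 5)(2 3 4)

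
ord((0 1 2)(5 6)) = 6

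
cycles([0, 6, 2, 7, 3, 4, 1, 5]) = (1 6) (3 7 5 4) 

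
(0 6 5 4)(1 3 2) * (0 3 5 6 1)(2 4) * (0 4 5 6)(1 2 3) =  (0 2 4 1 6)(3 5)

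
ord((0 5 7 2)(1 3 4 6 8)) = 20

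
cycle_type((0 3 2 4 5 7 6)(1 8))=2.7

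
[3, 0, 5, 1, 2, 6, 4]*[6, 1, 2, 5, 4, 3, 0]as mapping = [0→5, 1→6, 2→3, 3→1, 4→2, 5→0, 6→4]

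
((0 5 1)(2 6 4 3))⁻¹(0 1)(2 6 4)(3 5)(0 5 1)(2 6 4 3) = (0 5)(1 2)(3 6 4)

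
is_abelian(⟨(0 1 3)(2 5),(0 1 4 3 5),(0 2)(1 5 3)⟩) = no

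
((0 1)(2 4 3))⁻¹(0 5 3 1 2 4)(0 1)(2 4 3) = (0 4 3 1 5 2)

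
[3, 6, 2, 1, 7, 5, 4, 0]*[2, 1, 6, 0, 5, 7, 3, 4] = [0, 3, 6, 1, 4, 7, 5, 2]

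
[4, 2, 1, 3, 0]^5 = [4, 2, 1, 3, 0]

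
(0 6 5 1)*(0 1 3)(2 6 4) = (0 4 2 6 5 3)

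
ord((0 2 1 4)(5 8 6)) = 12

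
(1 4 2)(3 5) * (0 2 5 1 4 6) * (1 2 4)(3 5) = (0 4 3 2 1 6)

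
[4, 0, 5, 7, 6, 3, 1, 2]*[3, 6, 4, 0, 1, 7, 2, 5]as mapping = [0→1, 1→3, 2→7, 3→5, 4→2, 5→0, 6→6, 7→4]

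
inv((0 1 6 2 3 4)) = (0 4 3 2 6 1)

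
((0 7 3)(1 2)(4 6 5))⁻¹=(0 3 7)(1 2)(4 5 6)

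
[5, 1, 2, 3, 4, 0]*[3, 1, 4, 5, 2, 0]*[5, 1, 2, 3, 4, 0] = [5, 1, 4, 0, 2, 3]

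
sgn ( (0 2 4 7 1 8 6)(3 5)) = -1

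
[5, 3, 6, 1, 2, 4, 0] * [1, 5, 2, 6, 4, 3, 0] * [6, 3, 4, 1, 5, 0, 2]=[1, 2, 6, 0, 4, 5, 3]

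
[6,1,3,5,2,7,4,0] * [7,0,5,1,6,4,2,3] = [2,0,1,4,5,3,6,7]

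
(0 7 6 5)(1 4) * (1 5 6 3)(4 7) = (0 4 5)(1 7 3)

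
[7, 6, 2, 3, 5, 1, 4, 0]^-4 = [0, 1, 2, 3, 4, 5, 6, 7]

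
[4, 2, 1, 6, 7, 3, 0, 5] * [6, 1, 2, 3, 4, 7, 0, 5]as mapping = [0→4, 1→2, 2→1, 3→0, 4→5, 5→3, 6→6, 7→7]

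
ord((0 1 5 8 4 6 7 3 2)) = 9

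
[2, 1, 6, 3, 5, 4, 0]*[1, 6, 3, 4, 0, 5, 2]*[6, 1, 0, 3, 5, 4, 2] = [3, 2, 0, 5, 4, 6, 1]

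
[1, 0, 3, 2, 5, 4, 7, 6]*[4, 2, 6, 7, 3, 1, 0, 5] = [2, 4, 7, 6, 1, 3, 5, 0] 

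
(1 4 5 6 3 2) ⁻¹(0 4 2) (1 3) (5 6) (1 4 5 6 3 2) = (0 5 1) (2 4) (3 6) 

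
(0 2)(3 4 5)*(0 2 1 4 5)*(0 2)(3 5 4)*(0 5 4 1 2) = (0 2 5 4)(1 3)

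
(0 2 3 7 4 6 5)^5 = (0 6 7 2 5 4 3)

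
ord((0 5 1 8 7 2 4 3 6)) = 9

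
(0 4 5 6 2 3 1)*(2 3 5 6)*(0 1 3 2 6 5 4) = (2 4 5 6)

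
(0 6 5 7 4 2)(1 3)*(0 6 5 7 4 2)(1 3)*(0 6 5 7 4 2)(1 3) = (0 7)(1 3)(2 5)(4 6)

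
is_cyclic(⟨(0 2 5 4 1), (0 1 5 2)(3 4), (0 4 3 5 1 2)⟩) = no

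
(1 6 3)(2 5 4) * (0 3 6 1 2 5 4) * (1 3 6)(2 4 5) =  (0 6 1 3 4 2 5)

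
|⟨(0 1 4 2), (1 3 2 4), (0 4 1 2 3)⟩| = 120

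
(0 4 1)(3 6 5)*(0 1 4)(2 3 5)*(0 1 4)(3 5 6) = (0 1 4)(2 5 6)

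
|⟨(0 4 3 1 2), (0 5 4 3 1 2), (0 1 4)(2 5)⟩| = 720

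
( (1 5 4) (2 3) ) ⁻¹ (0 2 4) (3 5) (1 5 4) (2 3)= (0 3 1) (2 4) 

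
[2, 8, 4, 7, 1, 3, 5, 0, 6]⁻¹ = [7, 4, 0, 5, 2, 6, 8, 3, 1]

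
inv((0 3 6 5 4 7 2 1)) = (0 1 2 7 4 5 6 3)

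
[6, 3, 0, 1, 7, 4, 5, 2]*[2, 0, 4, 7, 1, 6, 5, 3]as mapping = [0→5, 1→7, 2→2, 3→0, 4→3, 5→1, 6→6, 7→4]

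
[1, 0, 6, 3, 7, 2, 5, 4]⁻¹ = [1, 0, 5, 3, 7, 6, 2, 4]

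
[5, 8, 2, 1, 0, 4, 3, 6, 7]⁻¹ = [4, 3, 2, 6, 5, 0, 7, 8, 1]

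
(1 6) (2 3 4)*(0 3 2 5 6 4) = (0 3) (1 4 5 6) 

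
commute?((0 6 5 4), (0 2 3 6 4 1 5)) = no:(0 6 5 4)*(0 2 3 6 4 1 5) = (0 4 2 3 6)(1 5), (0 2 3 6 4 1 5)*(0 6 5 4) = (0 2 3 5 6)(1 4)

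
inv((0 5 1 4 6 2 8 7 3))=(0 3 7 8 2 6 4 1 5)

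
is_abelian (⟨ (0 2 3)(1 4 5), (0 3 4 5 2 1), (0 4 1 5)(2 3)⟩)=no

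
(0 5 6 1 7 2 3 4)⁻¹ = (0 4 3 2 7 1 6 5)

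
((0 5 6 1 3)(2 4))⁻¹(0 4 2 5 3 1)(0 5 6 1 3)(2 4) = (0 3 5 2 4 6)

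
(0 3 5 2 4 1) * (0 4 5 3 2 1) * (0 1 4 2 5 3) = (0 5 4 1 2 3)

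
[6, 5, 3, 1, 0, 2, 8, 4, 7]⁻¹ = [4, 3, 5, 2, 7, 1, 0, 8, 6]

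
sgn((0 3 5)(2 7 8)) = 1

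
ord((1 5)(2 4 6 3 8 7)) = 6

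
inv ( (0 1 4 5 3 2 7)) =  (0 7 2 3 5 4 1)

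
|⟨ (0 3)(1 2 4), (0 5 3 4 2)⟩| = 720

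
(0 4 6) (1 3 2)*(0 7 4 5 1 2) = (0 5 1 3) (4 6 7) 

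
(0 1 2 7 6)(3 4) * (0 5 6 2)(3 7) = (0 1)(2 3 4 7)(5 6)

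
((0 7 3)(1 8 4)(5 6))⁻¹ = (0 3 7)(1 4 8)(5 6)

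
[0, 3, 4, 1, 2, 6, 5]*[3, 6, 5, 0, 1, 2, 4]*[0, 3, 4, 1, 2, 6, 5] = [1, 0, 3, 5, 6, 2, 4]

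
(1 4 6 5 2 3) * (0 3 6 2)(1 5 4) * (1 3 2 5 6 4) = (0 2 4 5)(1 3 6)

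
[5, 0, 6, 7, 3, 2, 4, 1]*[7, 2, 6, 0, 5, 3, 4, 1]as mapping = [0→3, 1→7, 2→4, 3→1, 4→0, 5→6, 6→5, 7→2]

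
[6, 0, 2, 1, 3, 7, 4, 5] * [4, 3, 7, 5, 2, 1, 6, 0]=[6, 4, 7, 3, 5, 0, 2, 1]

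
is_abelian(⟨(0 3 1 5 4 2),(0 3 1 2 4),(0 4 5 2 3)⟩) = no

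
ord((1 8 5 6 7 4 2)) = 7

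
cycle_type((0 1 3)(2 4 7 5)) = 3.4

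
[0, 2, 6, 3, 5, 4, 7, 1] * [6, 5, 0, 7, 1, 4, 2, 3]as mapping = [0→6, 1→0, 2→2, 3→7, 4→4, 5→1, 6→3, 7→5]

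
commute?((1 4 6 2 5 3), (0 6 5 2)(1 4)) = no:(1 4 6 2 5 3) * (0 6 5 2)(1 4) = (0 6)(3 4 5), (0 6 5 2)(1 4) * (1 4 6 2 5 3) = (0 2)(1 6 3)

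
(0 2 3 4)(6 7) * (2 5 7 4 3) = (0 5 7 6 4)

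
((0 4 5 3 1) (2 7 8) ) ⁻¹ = (0 1 3 5 4) (2 8 7) 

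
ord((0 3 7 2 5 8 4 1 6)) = 9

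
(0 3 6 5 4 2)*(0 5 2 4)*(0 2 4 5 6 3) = (2 6 4 5)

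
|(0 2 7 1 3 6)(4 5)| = 6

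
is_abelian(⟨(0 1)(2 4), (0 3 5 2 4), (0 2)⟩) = no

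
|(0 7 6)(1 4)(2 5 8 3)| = 12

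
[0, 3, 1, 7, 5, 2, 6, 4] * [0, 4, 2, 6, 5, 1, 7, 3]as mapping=[0→0, 1→6, 2→4, 3→3, 4→1, 5→2, 6→7, 7→5]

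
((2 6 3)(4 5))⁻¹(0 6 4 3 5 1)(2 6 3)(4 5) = (0 3 5 2 4 1)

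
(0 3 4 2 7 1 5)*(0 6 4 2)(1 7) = (0 3 2 1 5 6 4)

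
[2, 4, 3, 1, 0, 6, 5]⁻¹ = [4, 3, 0, 2, 1, 6, 5]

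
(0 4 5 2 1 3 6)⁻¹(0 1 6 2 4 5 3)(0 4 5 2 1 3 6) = (0 1 5 2 6 4 3)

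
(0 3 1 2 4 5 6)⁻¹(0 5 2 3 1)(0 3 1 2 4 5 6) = (1 2 3 6 4)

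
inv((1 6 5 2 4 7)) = (1 7 4 2 5 6)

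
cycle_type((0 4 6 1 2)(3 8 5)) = 3.5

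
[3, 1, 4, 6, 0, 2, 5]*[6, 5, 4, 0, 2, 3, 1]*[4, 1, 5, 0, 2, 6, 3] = [4, 6, 5, 1, 3, 2, 0]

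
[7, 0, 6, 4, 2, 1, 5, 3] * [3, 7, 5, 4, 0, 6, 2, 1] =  [1, 3, 2, 0, 5, 7, 6, 4]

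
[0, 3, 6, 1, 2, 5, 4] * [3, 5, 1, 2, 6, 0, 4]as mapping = [0→3, 1→2, 2→4, 3→5, 4→1, 5→0, 6→6]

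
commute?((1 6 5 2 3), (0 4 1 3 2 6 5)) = no:(1 6 5 2 3)*(0 4 1 3 2 6 5) = (0 4 1 5 6), (0 4 1 3 2 6 5)*(1 6 5 2 3) = (0 4 6 2 5)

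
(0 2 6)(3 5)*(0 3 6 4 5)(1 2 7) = (0 7 1 2 4 5 6 3)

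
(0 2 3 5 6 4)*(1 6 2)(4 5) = (0 1 6 5 2 3 4)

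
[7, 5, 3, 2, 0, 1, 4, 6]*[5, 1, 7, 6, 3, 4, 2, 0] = [0, 4, 6, 7, 5, 1, 3, 2]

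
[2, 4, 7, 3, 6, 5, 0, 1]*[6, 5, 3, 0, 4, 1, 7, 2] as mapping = [0→3, 1→4, 2→2, 3→0, 4→7, 5→1, 6→6, 7→5] 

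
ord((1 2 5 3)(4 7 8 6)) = 4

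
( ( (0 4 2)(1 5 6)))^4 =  (0 4 2)(1 5 6)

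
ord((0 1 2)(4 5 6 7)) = 12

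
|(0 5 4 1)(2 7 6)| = 12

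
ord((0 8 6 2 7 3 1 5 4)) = 9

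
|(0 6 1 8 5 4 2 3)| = 8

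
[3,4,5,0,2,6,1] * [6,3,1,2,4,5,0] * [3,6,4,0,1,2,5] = [4,1,2,5,6,3,0]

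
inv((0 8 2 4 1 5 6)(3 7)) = (0 6 5 1 4 2 8)(3 7)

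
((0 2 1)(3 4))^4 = (0 2 1)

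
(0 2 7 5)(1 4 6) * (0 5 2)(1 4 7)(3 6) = (1 7 2)(3 6 4)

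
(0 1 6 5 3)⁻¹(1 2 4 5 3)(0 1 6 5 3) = (0 6 2 4 3)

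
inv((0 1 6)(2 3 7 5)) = (0 6 1)(2 5 7 3)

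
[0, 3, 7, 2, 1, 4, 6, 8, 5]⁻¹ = [0, 4, 3, 1, 5, 8, 6, 2, 7]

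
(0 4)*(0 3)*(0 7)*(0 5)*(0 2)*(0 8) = (0 4 3 7 5 2 8)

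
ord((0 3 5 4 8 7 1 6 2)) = 9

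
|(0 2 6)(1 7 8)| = 3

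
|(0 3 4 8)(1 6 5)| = 12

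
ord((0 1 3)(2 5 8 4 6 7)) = 6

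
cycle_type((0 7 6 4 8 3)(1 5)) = 2.6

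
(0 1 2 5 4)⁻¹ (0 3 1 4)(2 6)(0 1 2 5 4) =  (0 1 3 2)(5 6)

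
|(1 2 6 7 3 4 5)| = 7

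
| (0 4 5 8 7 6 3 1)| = 8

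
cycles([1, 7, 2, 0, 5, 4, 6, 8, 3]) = (0 1 7 8 3)(4 5)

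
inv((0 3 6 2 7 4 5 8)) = (0 8 5 4 7 2 6 3)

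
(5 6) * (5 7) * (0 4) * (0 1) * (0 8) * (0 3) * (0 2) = (0 4 1 8 3 2)(5 6 7)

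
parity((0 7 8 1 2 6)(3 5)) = even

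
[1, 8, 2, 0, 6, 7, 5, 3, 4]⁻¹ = [3, 0, 2, 7, 8, 6, 4, 5, 1]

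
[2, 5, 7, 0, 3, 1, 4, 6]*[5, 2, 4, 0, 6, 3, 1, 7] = [4, 3, 7, 5, 0, 2, 6, 1]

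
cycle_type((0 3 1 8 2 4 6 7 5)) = 9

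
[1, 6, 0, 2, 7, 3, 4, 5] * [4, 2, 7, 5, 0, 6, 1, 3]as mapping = [0→2, 1→1, 2→4, 3→7, 4→3, 5→5, 6→0, 7→6]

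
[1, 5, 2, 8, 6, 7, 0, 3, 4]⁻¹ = [6, 0, 2, 7, 8, 1, 4, 5, 3]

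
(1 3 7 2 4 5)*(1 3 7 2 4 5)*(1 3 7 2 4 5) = (1 2)(3 4)(5 7)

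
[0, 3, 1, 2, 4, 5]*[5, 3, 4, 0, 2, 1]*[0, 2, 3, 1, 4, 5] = [5, 0, 1, 4, 3, 2]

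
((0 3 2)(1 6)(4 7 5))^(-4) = (0 2 3)(4 5 7)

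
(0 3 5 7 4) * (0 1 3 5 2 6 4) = (0 5 7)(1 3 2 6 4)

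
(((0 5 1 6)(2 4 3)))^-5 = (0 6 1 5)(2 4 3)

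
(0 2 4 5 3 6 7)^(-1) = (0 7 6 3 5 4 2)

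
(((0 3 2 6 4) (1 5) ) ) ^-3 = (0 2 4 3 6) (1 5) 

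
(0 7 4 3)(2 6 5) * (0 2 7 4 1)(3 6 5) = (0 4 6 3 2 5 7 1)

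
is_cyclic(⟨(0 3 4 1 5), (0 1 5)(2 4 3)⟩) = no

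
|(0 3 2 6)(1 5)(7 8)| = 4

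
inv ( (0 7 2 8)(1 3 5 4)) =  (0 8 2 7)(1 4 5 3)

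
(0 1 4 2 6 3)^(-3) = (0 2)(1 6)(3 4)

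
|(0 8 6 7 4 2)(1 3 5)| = 6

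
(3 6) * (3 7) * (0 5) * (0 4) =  (0 5 4)(3 6 7)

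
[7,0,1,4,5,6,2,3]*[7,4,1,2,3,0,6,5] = [5,7,4,3,0,6,1,2]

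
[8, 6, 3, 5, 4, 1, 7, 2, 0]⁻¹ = [8, 5, 7, 2, 4, 3, 1, 6, 0]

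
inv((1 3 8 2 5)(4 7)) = (1 5 2 8 3)(4 7)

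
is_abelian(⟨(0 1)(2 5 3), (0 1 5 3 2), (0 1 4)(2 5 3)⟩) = no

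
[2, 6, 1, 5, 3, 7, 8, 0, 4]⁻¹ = [7, 2, 0, 4, 8, 3, 1, 5, 6]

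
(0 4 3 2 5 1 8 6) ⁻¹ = (0 6 8 1 5 2 3 4) 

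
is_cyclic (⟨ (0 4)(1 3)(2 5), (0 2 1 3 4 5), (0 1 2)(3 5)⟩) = no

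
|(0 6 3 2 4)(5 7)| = 10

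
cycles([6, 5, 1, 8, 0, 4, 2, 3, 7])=(0 6 2 1 5 4)(3 8 7)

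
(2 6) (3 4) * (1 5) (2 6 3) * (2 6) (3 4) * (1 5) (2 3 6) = (2 4) (3 6) 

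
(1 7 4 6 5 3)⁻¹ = (1 3 5 6 4 7)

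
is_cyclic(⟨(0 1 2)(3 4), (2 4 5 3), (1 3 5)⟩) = no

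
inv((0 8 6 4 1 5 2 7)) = (0 7 2 5 1 4 6 8)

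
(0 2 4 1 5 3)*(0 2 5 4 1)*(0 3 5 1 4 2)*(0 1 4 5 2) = (0 4 3 1)(2 5)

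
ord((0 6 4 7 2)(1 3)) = 10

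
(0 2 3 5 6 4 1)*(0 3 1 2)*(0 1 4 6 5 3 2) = (0 1 2 4)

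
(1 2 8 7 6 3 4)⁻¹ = (1 4 3 6 7 8 2)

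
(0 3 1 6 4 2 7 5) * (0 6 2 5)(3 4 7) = (0 4 5 6 7)(1 2 3)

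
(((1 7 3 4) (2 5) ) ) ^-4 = () 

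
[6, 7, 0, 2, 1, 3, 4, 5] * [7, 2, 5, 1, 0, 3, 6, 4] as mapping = [0→6, 1→4, 2→7, 3→5, 4→2, 5→1, 6→0, 7→3] 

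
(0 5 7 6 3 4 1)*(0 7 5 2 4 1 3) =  (0 2 4 3 1 7 6)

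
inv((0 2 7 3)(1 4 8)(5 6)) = (0 3 7 2)(1 8 4)(5 6)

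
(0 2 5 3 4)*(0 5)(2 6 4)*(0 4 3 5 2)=(0 6 3)(2 4)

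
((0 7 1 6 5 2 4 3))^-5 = (0 6 4 7 5 3 1 2)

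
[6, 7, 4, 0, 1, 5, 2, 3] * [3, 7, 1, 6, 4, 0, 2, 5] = [2, 5, 4, 3, 7, 0, 1, 6]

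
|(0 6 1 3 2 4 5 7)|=8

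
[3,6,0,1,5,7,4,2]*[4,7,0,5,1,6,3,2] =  [5,3,4,7,6,2,1,0]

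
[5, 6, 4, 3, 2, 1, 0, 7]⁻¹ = [6, 5, 4, 3, 2, 0, 1, 7]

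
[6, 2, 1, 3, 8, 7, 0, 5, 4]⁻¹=[6, 2, 1, 3, 8, 7, 0, 5, 4]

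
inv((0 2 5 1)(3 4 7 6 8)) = (0 1 5 2)(3 8 6 7 4)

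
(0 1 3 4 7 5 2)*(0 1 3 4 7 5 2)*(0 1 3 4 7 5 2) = (0 4 2 3 5 1 7)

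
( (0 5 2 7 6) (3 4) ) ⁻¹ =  (0 6 7 2 5) (3 4) 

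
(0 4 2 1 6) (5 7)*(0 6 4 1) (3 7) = (0 1 4 2) (3 7 5) 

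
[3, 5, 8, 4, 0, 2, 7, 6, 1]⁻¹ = [4, 8, 5, 0, 3, 1, 7, 6, 2]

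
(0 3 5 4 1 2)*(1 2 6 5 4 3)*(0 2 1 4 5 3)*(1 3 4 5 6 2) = (0 5)(1 2)(3 6 4)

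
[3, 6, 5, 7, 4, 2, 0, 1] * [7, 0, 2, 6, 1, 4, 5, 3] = [6, 5, 4, 3, 1, 2, 7, 0]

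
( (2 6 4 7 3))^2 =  (2 4 3 6 7)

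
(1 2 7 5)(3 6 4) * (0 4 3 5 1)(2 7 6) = (0 4 5)(1 7)(2 6 3)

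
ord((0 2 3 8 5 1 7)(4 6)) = 14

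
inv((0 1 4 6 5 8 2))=(0 2 8 5 6 4 1)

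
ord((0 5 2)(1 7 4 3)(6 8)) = 12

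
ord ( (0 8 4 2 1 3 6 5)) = 8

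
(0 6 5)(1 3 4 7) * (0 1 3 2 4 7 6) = (1 2 4 6 5)(3 7)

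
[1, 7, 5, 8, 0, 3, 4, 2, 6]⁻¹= [4, 0, 7, 5, 6, 2, 8, 1, 3]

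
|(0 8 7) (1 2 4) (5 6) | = 6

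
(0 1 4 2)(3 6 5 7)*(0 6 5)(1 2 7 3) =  (0 2 6)(1 4 7)(3 5)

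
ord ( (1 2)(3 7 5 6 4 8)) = 6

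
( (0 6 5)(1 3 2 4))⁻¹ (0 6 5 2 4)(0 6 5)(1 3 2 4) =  (0 4 1 6 5)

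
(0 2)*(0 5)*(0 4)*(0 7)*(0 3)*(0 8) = (0 2 5 4 7 3 8)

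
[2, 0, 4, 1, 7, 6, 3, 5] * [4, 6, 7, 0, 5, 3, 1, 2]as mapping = [0→7, 1→4, 2→5, 3→6, 4→2, 5→1, 6→0, 7→3]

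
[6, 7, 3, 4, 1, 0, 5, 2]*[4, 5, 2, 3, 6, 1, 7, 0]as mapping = [0→7, 1→0, 2→3, 3→6, 4→5, 5→4, 6→1, 7→2]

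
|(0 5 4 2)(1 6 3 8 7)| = 20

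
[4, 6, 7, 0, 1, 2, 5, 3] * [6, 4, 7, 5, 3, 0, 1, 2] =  [3, 1, 2, 6, 4, 7, 0, 5]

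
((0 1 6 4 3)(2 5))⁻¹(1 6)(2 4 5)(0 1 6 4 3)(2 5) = (2 5 3)(4 6)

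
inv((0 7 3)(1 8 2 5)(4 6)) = (0 3 7)(1 5 2 8)(4 6)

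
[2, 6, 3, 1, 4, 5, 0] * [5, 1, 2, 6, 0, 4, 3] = [2, 3, 6, 1, 0, 4, 5]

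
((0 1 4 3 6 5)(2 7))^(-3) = (0 3)(1 6)(2 7)(4 5)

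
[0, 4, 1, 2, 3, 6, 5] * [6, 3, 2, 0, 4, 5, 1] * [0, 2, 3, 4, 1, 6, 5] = [5, 1, 4, 3, 0, 2, 6]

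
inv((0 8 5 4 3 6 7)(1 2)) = (0 7 6 3 4 5 8)(1 2)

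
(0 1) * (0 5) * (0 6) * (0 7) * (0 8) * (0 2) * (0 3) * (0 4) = (0 1 5 6 7 8 2 3 4)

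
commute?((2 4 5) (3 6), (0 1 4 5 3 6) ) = no:(2 4 5) (3 6) * (0 1 4 5 3 6) = (0 1 4 3) (2 5), (0 1 4 5 3 6) * (2 4 5) (3 6) = (0 1 5 6) (2 4) 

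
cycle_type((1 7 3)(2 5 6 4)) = 3.4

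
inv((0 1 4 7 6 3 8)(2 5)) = (0 8 3 6 7 4 1)(2 5)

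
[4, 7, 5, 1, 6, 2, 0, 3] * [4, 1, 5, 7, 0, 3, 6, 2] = [0, 2, 3, 1, 6, 5, 4, 7]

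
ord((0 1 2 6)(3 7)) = 4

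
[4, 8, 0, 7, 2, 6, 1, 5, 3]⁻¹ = [2, 6, 4, 8, 0, 7, 5, 3, 1]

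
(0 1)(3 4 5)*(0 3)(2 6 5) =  (0 1 3 4 2 6 5)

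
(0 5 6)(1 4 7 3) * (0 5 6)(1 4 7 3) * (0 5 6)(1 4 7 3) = (1 3 7 4)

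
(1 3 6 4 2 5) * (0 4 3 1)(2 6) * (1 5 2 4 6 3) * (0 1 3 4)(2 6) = (0 2 6 3)(1 5)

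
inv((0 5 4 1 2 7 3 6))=(0 6 3 7 2 1 4 5)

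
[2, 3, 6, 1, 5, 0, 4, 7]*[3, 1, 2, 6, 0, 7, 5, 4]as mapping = [0→2, 1→6, 2→5, 3→1, 4→7, 5→3, 6→0, 7→4]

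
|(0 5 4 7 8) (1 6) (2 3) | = 10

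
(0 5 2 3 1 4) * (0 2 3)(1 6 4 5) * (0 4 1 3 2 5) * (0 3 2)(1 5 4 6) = (0 2 6 5)(1 3)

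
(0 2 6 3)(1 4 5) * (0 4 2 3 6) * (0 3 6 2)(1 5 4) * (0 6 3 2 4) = (0 3 1 6 4)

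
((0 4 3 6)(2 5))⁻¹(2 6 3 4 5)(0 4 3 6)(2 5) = (0 6 3 2 5)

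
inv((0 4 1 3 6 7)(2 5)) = (0 7 6 3 1 4)(2 5)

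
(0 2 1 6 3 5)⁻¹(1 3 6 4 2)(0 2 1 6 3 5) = (1 6 5 3 4)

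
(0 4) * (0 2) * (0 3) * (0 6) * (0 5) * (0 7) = (0 4 2 3 6 5 7)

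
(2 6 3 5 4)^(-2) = (2 5 6 4 3)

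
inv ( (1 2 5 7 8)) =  (1 8 7 5 2)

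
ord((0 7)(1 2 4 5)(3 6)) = 4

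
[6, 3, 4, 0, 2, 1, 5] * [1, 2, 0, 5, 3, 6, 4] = [4, 5, 3, 1, 0, 2, 6]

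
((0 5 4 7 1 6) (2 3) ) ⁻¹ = (0 6 1 7 4 5) (2 3) 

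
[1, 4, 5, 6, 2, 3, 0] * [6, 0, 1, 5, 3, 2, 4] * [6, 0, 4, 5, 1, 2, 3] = [6, 5, 4, 1, 0, 2, 3]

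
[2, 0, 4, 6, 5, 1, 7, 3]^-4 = [2, 0, 4, 7, 5, 1, 3, 6]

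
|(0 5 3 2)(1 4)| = 4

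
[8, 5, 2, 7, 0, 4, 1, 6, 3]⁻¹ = [4, 6, 2, 8, 5, 1, 7, 3, 0]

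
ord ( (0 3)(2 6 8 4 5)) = 10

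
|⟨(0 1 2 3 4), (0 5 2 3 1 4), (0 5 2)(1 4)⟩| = 720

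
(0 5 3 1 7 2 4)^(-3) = (0 7 5 2 3 4 1)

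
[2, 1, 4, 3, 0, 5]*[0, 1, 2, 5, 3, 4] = [2, 1, 3, 5, 0, 4]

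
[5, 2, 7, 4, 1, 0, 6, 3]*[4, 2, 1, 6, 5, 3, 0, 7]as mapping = [0→3, 1→1, 2→7, 3→5, 4→2, 5→4, 6→0, 7→6]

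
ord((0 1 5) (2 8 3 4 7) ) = 15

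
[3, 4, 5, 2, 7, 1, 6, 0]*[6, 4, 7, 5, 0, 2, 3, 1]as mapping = [0→5, 1→0, 2→2, 3→7, 4→1, 5→4, 6→3, 7→6]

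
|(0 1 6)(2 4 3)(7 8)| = 6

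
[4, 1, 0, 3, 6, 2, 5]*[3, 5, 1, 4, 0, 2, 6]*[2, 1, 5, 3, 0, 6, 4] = [2, 6, 3, 0, 4, 1, 5]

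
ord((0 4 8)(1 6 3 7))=12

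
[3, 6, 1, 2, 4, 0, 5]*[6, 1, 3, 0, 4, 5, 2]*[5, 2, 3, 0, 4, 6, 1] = [5, 3, 2, 0, 4, 1, 6]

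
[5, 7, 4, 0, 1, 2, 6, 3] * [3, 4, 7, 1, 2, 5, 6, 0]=[5, 0, 2, 3, 4, 7, 6, 1]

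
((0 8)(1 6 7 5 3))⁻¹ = (0 8)(1 3 5 7 6)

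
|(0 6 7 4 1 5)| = 6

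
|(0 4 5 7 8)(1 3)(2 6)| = 10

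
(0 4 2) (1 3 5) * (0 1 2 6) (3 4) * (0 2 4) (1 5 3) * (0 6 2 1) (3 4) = (1 6) (2 5 3 4) 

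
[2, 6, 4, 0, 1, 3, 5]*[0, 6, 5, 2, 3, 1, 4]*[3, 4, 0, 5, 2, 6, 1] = [6, 2, 5, 3, 1, 0, 4]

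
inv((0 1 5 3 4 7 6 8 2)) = (0 2 8 6 7 4 3 5 1)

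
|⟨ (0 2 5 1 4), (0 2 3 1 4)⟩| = 360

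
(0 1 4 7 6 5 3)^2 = (0 4 6 3 1 7 5)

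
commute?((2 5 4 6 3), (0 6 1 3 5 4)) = no:(2 5 4 6 3)*(0 6 1 3 5 4) = (0 6 5)(1 3 2 4), (0 6 1 3 5 4)*(2 5 4 6 3) = (0 3 4)(1 2 5 6)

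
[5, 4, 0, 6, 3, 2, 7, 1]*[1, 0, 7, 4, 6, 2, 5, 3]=[2, 6, 1, 5, 4, 7, 3, 0]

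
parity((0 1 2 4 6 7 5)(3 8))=odd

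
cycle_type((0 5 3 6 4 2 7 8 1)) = 9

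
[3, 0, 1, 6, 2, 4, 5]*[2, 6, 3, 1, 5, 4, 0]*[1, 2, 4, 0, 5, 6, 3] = [2, 4, 3, 1, 0, 6, 5]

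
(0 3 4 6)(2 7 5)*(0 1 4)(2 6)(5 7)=(0 3)(1 4 2 5 6)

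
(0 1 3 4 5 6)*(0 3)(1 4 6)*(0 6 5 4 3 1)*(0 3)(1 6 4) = (1 4)(3 5)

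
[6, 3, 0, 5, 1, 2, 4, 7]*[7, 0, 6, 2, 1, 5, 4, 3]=[4, 2, 7, 5, 0, 6, 1, 3]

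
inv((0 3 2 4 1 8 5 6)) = (0 6 5 8 1 4 2 3)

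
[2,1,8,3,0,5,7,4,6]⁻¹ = [4,1,0,3,7,5,8,6,2]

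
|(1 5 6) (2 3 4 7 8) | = 15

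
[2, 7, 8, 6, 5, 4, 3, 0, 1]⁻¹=[7, 8, 0, 6, 5, 4, 3, 1, 2]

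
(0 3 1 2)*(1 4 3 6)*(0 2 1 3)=(0 6 3 4)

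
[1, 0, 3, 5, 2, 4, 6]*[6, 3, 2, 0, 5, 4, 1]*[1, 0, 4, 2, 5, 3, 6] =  [2, 6, 1, 5, 4, 3, 0]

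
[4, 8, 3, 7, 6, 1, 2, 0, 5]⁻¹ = [7, 5, 6, 2, 0, 8, 4, 3, 1]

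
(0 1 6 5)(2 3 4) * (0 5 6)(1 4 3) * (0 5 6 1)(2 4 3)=(0 3 2)(1 5 6)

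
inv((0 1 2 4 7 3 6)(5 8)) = (0 6 3 7 4 2 1)(5 8)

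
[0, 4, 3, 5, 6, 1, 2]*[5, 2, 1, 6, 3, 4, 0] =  [5, 3, 6, 4, 0, 2, 1]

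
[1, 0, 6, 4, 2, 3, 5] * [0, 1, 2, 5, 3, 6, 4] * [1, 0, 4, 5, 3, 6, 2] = [0, 1, 3, 5, 4, 6, 2]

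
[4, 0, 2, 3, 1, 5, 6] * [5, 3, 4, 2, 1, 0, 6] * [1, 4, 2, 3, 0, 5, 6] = [4, 5, 0, 2, 3, 1, 6]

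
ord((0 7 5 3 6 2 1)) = 7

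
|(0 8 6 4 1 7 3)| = 7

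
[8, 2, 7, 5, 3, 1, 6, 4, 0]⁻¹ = [8, 5, 1, 4, 7, 3, 6, 2, 0]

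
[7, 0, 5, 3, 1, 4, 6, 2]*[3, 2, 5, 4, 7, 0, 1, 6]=[6, 3, 0, 4, 2, 7, 1, 5]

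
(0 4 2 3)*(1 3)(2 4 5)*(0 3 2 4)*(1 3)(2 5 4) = (0 4)(1 5 2 3)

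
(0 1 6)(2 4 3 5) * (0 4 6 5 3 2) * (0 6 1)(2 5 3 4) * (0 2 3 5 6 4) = (0 2 1 5 4 6 3)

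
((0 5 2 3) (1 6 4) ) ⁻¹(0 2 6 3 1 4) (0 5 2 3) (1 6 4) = (0 6 1 5 3 4) 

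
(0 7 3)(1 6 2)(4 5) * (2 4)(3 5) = (0 7 5 2 1 6 4 3)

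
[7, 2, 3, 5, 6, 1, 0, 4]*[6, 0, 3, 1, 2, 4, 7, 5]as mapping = [0→5, 1→3, 2→1, 3→4, 4→7, 5→0, 6→6, 7→2]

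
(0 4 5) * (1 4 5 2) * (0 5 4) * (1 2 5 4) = (0 1)(4 5)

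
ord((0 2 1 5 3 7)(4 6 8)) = 6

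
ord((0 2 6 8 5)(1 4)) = 10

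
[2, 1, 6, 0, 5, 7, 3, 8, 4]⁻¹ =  [3, 1, 0, 6, 8, 4, 2, 5, 7]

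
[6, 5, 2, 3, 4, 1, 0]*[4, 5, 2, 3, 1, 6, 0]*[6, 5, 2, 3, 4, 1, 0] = [6, 0, 2, 3, 5, 1, 4] 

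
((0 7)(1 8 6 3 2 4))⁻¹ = (0 7)(1 4 2 3 6 8)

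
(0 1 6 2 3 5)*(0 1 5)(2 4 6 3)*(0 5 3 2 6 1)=(0 3 5)(1 2 6 4)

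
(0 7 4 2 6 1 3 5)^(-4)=(0 6)(1 7)(2 5)(3 4)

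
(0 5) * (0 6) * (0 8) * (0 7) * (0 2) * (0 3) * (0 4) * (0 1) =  (0 5 6 8 7 2 3 4 1) 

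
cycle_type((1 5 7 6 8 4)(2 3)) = 2.6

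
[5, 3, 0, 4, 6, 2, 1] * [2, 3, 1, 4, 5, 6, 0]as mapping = [0→6, 1→4, 2→2, 3→5, 4→0, 5→1, 6→3]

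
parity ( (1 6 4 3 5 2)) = odd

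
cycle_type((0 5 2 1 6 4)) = 6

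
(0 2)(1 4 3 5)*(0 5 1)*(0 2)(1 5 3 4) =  (2 3 5)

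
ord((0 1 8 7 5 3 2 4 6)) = 9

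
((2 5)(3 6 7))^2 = (3 7 6)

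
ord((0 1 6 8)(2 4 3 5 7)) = 20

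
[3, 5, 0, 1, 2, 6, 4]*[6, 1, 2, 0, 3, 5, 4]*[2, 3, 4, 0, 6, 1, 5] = [2, 1, 5, 3, 4, 6, 0]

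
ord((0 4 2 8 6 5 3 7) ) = 8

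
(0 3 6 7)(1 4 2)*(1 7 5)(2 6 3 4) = (0 4 6 5 1 2 7)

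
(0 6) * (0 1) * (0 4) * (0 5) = (0 6 1 4 5)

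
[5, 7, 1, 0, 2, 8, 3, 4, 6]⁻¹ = [3, 2, 4, 6, 7, 0, 8, 1, 5]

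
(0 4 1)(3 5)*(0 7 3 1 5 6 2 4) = (1 7 3 6 2 4 5)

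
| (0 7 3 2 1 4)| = 6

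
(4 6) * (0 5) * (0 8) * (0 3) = (0 5 8 3)(4 6)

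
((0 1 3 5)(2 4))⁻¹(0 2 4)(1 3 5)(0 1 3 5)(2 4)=(0 3 5)(1 4 2)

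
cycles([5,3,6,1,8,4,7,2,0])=(0 5 4 8)(1 3)(2 6 7)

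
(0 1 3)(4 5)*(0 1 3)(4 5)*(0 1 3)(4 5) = (4 5)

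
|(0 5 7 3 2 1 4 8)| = 8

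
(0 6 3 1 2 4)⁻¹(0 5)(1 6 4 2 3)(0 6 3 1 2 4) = (0 4 1 2 3)(5 6)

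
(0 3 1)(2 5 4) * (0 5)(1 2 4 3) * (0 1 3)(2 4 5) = (0 3 4 5)(1 2)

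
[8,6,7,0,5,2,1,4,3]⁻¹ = [3,6,5,8,7,4,1,2,0]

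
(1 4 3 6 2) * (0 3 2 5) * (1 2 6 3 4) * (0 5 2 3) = (0 4 6 2 3)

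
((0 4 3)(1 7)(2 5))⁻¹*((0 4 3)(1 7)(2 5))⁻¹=(0 4 3)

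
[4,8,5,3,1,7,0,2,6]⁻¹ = [6,4,7,3,0,2,8,5,1]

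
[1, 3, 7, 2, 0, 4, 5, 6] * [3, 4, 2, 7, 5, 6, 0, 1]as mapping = [0→4, 1→7, 2→1, 3→2, 4→3, 5→5, 6→6, 7→0]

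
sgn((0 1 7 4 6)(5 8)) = -1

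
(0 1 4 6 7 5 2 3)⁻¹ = (0 3 2 5 7 6 4 1)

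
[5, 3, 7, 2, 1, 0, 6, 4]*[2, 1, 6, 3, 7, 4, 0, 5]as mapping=[0→4, 1→3, 2→5, 3→6, 4→1, 5→2, 6→0, 7→7]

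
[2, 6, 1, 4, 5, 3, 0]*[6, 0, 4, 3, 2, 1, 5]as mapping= [0→4, 1→5, 2→0, 3→2, 4→1, 5→3, 6→6]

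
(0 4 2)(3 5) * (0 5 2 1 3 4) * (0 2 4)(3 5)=(0 2 3 4 1 5)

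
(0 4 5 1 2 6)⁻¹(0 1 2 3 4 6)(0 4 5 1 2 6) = (0 4 2 6 3 5)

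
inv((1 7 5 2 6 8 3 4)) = (1 4 3 8 6 2 5 7)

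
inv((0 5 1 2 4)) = (0 4 2 1 5)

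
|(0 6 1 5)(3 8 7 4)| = 4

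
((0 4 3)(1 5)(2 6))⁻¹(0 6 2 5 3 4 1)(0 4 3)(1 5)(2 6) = (0 3 5 4 2 6 1)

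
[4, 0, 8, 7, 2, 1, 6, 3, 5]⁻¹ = [1, 5, 4, 7, 0, 8, 6, 3, 2]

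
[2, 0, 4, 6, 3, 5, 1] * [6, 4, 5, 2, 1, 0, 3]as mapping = [0→5, 1→6, 2→1, 3→3, 4→2, 5→0, 6→4]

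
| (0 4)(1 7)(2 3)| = 2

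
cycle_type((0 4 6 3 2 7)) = 6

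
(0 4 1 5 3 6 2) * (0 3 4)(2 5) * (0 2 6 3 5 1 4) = (0 2 5)(1 6)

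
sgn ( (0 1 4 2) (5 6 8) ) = -1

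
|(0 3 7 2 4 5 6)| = 7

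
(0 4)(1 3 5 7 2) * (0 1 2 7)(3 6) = (0 4 1 6 3 5)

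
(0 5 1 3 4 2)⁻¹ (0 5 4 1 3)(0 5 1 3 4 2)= (1 2 3 4 5)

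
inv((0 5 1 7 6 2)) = (0 2 6 7 1 5)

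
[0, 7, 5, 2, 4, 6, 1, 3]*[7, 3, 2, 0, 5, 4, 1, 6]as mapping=[0→7, 1→6, 2→4, 3→2, 4→5, 5→1, 6→3, 7→0]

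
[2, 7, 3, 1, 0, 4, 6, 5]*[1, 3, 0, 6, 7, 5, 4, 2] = [0, 2, 6, 3, 1, 7, 4, 5] 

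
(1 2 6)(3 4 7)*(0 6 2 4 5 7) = (0 6 1 4)(3 5 7)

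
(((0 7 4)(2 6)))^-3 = (2 6)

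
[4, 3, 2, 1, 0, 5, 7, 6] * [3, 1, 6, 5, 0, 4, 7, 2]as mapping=[0→0, 1→5, 2→6, 3→1, 4→3, 5→4, 6→2, 7→7]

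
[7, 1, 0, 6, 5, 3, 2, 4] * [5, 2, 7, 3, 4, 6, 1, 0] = [0, 2, 5, 1, 6, 3, 7, 4] 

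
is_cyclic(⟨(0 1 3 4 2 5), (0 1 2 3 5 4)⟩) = no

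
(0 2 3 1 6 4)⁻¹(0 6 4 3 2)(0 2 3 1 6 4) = (0 1 3 2 4)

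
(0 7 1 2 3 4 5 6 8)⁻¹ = (0 8 6 5 4 3 2 1 7)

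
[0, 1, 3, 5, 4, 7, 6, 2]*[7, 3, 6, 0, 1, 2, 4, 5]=[7, 3, 0, 2, 1, 5, 4, 6]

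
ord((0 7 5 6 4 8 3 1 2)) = 9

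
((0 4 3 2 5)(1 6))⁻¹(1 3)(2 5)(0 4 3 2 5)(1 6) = (0 5)(2 6)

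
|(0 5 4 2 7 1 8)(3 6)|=14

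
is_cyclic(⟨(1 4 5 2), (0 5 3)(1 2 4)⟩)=no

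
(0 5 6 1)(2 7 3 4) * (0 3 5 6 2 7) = (0 6 1 3 4 7 5 2)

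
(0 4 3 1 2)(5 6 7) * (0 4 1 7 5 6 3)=(0 1 2 4)(3 7 6 5)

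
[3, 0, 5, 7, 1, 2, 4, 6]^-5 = [3, 0, 5, 7, 1, 2, 4, 6]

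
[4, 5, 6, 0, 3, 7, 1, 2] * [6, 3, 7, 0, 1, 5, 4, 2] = [1, 5, 4, 6, 0, 2, 3, 7]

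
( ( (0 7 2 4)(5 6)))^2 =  (0 2)(4 7)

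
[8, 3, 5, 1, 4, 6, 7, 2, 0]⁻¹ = [8, 3, 7, 1, 4, 2, 5, 6, 0]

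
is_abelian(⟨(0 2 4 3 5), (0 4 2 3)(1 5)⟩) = no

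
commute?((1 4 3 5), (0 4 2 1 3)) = no:(1 4 3 5) * (0 4 2 1 3) = (0 4)(1 2)(3 5), (0 4 2 1 3) * (1 4 3 5) = (0 3)(1 5)(2 4)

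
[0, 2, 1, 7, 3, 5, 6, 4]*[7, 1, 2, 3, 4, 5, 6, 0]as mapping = [0→7, 1→2, 2→1, 3→0, 4→3, 5→5, 6→6, 7→4]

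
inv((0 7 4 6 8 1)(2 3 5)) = (0 1 8 6 4 7)(2 5 3)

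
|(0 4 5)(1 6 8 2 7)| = 15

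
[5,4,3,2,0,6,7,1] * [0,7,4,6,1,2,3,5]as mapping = [0→2,1→1,2→6,3→4,4→0,5→3,6→5,7→7]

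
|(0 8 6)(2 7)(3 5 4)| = 6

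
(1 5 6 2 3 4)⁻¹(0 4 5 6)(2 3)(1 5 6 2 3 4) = (0 1 6 2)(3 4)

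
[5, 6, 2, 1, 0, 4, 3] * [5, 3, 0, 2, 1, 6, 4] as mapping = [0→6, 1→4, 2→0, 3→3, 4→5, 5→1, 6→2] 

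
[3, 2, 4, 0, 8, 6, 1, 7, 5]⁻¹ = [3, 6, 1, 0, 2, 8, 5, 7, 4]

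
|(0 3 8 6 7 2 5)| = 7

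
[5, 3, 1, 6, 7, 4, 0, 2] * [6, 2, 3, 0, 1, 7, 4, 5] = [7, 0, 2, 4, 5, 1, 6, 3]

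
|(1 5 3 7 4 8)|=6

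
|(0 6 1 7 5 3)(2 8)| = 6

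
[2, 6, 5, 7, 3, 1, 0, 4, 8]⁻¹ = [6, 5, 0, 4, 7, 2, 1, 3, 8]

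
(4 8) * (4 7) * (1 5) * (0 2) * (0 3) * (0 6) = (0 2 3 6)(1 5)(4 8 7)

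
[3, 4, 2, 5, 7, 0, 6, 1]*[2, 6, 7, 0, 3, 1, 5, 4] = [0, 3, 7, 1, 4, 2, 5, 6]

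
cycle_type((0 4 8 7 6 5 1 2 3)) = 9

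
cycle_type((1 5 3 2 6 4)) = 6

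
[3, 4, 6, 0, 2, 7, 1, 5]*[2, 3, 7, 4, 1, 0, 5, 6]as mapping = [0→4, 1→1, 2→5, 3→2, 4→7, 5→6, 6→3, 7→0]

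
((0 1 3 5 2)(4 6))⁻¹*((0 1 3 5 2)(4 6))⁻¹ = (0 5 1 2 3)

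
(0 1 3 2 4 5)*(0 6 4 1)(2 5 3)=(1 2)(3 5 6 4)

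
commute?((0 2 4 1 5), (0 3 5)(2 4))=no:(0 2 4 1 5) * (0 3 5)(2 4)=(0 4 1)(3 5), (0 3 5)(2 4) * (0 2 4 1 5)=(0 3)(1 5 2)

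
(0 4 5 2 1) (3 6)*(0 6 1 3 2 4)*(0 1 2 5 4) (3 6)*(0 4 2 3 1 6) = (0 6 5 4 2) 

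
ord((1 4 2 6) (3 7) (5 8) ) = 4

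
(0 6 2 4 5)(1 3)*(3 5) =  (0 6 2 4 3 1 5)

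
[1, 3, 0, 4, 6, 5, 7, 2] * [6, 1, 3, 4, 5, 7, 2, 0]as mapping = [0→1, 1→4, 2→6, 3→5, 4→2, 5→7, 6→0, 7→3]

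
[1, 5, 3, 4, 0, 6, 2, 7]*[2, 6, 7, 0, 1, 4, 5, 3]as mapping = [0→6, 1→4, 2→0, 3→1, 4→2, 5→5, 6→7, 7→3]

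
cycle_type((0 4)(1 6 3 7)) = 2.4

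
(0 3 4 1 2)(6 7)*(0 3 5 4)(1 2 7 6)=(0 5 4 2 3)(1 7)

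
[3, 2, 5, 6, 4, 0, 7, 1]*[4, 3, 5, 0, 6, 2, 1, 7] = [0, 5, 2, 1, 6, 4, 7, 3]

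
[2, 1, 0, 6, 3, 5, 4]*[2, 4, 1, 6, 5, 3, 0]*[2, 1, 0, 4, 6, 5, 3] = [1, 6, 0, 2, 3, 4, 5]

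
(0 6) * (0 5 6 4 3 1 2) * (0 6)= (0 4 3 1 2 6 5)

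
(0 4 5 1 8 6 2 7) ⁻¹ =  (0 7 2 6 8 1 5 4) 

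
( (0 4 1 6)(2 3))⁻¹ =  (0 6 1 4)(2 3)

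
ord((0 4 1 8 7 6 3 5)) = 8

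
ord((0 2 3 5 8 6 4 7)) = 8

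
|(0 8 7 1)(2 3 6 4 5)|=20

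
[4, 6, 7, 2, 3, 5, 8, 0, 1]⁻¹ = [7, 8, 3, 4, 0, 5, 1, 2, 6]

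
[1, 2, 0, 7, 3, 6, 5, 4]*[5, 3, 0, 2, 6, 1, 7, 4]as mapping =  [0→3, 1→0, 2→5, 3→4, 4→2, 5→7, 6→1, 7→6]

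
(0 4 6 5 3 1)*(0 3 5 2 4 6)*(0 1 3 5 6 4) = (0 4 1 5 6 2)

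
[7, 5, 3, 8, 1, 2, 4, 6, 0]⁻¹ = [8, 4, 5, 2, 6, 1, 7, 0, 3]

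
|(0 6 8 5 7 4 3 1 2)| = 9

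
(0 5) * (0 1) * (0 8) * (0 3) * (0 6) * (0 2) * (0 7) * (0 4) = (0 5 1 8 3 6 2 7 4) 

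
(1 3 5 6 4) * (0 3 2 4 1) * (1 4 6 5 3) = (0 1 2 6 4)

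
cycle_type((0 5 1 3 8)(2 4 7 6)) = 4.5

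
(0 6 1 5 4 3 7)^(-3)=(0 4 6 3 1 7 5)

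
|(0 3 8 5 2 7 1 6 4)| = 9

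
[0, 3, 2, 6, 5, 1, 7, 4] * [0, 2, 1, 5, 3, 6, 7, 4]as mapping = [0→0, 1→5, 2→1, 3→7, 4→6, 5→2, 6→4, 7→3]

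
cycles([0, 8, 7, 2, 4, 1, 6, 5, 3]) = (1 8 3 2 7 5)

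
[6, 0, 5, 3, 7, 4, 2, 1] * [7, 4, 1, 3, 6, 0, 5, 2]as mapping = [0→5, 1→7, 2→0, 3→3, 4→2, 5→6, 6→1, 7→4]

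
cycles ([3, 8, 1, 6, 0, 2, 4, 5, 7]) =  (0 3 6 4)(1 8 7 5 2)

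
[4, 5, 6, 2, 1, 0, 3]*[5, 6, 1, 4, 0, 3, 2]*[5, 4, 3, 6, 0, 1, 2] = [5, 6, 3, 4, 2, 1, 0] 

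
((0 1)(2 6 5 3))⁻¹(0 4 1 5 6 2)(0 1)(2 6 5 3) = (0 3 5 6 1 4)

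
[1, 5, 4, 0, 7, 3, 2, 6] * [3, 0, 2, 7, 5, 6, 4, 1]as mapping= [0→0, 1→6, 2→5, 3→3, 4→1, 5→7, 6→2, 7→4]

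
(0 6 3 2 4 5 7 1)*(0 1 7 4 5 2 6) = (2 5 4)(3 6)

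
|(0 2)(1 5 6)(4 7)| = 6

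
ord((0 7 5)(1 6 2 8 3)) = 15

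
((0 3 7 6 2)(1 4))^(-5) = (1 4)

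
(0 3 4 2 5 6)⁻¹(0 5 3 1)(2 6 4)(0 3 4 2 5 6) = (0 2 5)(1 3 6 4)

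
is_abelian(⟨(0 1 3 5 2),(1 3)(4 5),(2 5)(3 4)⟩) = no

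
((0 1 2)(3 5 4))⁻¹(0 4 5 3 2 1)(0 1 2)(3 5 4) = (0 2 1 3 4 5)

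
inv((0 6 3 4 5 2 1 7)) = (0 7 1 2 5 4 3 6)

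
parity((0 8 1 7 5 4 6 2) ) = odd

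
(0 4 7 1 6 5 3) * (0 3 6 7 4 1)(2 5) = (0 1 7)(2 5 6)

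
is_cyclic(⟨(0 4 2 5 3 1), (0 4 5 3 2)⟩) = no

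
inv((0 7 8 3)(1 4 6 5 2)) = (0 3 8 7)(1 2 5 6 4)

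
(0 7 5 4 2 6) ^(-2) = (0 2 5) (4 7 6) 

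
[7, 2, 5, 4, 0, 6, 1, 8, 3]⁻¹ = [4, 6, 1, 8, 3, 2, 5, 0, 7]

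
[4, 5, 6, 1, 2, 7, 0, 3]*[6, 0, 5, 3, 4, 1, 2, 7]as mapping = [0→4, 1→1, 2→2, 3→0, 4→5, 5→7, 6→6, 7→3]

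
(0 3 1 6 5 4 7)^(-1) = (0 7 4 5 6 1 3)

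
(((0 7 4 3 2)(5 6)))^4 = (0 2 3 4 7)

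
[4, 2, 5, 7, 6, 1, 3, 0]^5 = [0, 5, 1, 3, 4, 2, 6, 7]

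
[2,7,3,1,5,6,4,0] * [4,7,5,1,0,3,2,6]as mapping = [0→5,1→6,2→1,3→7,4→3,5→2,6→0,7→4]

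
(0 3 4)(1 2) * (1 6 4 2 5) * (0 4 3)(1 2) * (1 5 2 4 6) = (1 2)(3 5 4 6)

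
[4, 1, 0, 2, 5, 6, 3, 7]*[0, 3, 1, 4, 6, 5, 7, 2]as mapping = [0→6, 1→3, 2→0, 3→1, 4→5, 5→7, 6→4, 7→2]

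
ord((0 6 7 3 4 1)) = 6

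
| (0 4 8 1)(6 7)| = 4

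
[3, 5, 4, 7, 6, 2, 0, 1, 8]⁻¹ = [6, 7, 5, 0, 2, 1, 4, 3, 8]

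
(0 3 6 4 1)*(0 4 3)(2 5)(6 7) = (1 4)(2 5)(3 7 6)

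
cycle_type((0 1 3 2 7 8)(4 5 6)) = 3.6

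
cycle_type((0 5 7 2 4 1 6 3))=8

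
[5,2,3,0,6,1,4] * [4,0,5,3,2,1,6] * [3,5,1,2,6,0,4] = [5,0,2,6,4,3,1]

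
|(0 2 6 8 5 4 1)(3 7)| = 14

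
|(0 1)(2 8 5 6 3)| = 10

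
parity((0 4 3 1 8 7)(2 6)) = even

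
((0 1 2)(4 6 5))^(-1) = (0 2 1)(4 5 6)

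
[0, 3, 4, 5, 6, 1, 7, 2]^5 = [0, 5, 4, 1, 6, 3, 7, 2]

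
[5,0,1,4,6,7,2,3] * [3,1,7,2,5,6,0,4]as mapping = [0→6,1→3,2→1,3→5,4→0,5→4,6→7,7→2]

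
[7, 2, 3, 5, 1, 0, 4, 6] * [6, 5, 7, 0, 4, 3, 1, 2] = [2, 7, 0, 3, 5, 6, 4, 1]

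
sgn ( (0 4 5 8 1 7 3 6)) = -1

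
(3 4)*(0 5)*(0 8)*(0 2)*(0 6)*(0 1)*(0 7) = (0 5 8 2 6 1 7)(3 4)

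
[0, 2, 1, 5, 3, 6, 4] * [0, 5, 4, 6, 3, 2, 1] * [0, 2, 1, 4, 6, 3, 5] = [0, 6, 3, 1, 5, 2, 4]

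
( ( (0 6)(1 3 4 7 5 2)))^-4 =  (1 4 5)(2 3 7)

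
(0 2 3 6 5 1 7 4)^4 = (0 5)(1 2)(3 7)(4 6)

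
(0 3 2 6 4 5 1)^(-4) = (0 6 1 2 5 3 4)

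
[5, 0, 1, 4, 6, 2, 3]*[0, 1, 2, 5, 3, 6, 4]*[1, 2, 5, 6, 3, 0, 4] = [4, 1, 2, 6, 3, 5, 0]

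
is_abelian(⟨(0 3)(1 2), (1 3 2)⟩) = no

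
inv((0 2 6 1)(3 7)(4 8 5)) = (0 1 6 2)(3 7)(4 5 8)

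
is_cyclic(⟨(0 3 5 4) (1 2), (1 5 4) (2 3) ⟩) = no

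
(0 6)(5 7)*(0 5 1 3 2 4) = (0 6 5 7 1 3 2 4)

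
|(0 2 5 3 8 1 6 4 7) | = 9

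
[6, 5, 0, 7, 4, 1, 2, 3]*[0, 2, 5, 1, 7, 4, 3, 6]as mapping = [0→3, 1→4, 2→0, 3→6, 4→7, 5→2, 6→5, 7→1]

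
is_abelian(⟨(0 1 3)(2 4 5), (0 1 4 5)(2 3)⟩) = no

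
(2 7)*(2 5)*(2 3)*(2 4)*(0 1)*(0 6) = (0 1 6)(2 7 5 3 4)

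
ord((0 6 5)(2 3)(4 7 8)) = 6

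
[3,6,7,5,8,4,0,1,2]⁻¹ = [6,7,8,0,5,3,1,2,4]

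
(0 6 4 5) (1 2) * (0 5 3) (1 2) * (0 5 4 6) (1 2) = (1 2) (3 5 4) 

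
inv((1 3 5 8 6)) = (1 6 8 5 3)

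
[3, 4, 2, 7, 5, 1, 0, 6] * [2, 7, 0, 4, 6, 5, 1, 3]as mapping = [0→4, 1→6, 2→0, 3→3, 4→5, 5→7, 6→2, 7→1]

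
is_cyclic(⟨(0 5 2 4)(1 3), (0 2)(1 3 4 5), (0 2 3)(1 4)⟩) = no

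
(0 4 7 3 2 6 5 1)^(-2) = (0 5 2 7)(1 6 3 4)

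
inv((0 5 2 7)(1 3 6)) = (0 7 2 5)(1 6 3)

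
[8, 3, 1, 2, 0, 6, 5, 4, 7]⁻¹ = [4, 2, 3, 1, 7, 6, 5, 8, 0]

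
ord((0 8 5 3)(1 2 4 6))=4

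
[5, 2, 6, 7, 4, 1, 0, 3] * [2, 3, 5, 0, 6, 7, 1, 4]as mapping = [0→7, 1→5, 2→1, 3→4, 4→6, 5→3, 6→2, 7→0]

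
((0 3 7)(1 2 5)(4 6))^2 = (0 7 3)(1 5 2)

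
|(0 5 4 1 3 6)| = 6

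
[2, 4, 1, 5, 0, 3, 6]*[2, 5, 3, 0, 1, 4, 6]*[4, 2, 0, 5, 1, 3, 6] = [5, 2, 3, 1, 0, 4, 6]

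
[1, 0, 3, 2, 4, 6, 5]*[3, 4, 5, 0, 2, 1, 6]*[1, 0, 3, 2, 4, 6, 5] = [4, 2, 1, 6, 3, 5, 0]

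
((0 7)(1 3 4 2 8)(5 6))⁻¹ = (0 7)(1 8 2 4 3)(5 6)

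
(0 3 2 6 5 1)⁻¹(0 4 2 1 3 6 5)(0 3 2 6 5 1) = (0 2 5 1 3 4 6)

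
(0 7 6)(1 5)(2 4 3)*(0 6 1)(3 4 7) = (0 3 2 7 1 5)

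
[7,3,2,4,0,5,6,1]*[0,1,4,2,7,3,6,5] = [5,2,4,7,0,3,6,1]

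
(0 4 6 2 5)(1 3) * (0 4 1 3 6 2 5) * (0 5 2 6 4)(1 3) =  (0 3 1 4 6 2 5)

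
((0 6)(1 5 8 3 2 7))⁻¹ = (0 6)(1 7 2 3 8 5)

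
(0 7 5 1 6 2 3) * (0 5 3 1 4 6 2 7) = (1 2)(3 5 4 6 7)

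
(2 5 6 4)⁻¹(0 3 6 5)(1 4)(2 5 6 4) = (0 3 4 6)(1 2)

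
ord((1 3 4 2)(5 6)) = 4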